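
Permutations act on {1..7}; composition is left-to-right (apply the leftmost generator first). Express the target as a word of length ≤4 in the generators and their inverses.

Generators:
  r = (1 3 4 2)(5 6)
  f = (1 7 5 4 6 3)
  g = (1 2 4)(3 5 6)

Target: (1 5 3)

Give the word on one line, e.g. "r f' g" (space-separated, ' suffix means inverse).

  after r: (1 3 4 2)(5 6)
  after g': (1 6 3 2 4)
  after g': (1 5 3)

r g' g'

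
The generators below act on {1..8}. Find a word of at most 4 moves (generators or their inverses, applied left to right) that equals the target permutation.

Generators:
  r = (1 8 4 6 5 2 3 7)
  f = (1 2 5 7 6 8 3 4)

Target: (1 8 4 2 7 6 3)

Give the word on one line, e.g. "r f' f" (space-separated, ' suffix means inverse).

  after f': (1 4 3 8 6 7 5 2)
  after r': (1 8 4 2 7 6 3)

f' r'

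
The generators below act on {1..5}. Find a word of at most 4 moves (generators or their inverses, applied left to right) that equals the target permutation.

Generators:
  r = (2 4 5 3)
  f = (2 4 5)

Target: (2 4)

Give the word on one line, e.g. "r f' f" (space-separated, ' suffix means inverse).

  after r: (2 4 5 3)
  after r: (2 5)(3 4)
  after f: (3 5 4)
  after r: (2 4)

r r f r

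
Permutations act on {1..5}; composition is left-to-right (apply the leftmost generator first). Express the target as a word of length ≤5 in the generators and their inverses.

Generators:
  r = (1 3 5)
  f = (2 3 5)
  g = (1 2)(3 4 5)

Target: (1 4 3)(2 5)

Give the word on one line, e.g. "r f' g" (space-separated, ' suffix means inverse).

r g r'

  after r: (1 3 5)
  after g: (1 4 5 2)
  after r': (1 4 3)(2 5)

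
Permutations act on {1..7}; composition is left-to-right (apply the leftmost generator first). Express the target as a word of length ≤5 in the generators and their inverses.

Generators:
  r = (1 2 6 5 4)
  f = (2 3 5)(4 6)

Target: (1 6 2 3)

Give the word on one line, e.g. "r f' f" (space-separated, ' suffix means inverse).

  after f: (2 3 5)(4 6)
  after r': (1 4 2 3 6 5)
  after r': (1 5 4)(2 3)
  after r': (1 6 2 3)

f r' r' r'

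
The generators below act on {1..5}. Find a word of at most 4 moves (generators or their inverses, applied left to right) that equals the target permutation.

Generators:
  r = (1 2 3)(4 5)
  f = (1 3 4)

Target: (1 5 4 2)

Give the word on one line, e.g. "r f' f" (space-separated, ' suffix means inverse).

  after f': (1 4 3)
  after r': (1 5 4 2)

f' r'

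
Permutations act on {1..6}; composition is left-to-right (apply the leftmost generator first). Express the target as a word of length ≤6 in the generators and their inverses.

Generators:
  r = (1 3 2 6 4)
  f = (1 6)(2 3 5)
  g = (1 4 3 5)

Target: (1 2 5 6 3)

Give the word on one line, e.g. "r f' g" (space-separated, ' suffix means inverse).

r f g' r

  after r: (1 3 2 6 4)
  after f: (1 5 2)(4 6)
  after g': (1 3 4 6)(2 5)
  after r: (1 2 5 6 3)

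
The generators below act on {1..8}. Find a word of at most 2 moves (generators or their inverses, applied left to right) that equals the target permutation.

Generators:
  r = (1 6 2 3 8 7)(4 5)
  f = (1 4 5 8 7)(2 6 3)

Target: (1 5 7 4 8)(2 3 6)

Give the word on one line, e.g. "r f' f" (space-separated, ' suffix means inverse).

f f

  after f: (1 4 5 8 7)(2 6 3)
  after f: (1 5 7 4 8)(2 3 6)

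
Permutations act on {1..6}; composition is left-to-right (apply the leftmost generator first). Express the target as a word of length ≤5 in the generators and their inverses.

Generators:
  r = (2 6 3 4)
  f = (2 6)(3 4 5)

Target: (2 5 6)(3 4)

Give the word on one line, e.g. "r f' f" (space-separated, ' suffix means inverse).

r f r r f'

  after r: (2 6 3 4)
  after f: (3 5)(4 6)
  after r: (2 6)(3 5 4)
  after r: (2 3 5)
  after f': (2 5 6)(3 4)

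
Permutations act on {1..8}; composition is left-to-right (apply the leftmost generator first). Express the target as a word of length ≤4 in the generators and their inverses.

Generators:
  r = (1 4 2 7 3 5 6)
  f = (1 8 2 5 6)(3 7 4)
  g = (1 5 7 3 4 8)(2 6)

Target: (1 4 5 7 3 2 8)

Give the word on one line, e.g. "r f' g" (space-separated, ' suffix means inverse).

  after g: (1 5 7 3 4 8)(2 6)
  after f: (1 6 5 4 2)
  after g': (1 2 8 4 6)(3 7 5)
  after r': (1 4 5 7 3 2 8)

g f g' r'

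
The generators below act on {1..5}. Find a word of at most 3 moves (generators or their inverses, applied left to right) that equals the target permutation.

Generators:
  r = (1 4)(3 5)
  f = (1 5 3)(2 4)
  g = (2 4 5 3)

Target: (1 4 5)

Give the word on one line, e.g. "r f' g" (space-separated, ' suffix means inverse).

r f' f'

  after r: (1 4)(3 5)
  after f': (1 2 4 3)
  after f': (1 4 5)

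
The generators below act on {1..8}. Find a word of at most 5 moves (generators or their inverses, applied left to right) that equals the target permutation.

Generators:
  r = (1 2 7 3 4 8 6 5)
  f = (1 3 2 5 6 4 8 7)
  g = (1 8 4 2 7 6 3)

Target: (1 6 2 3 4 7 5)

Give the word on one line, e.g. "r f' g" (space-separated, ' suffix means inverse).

r g' f'

  after r: (1 2 7 3 4 8 6 5)
  after g': (1 4)(3 8 7 6 5)
  after f': (1 6 2 3 4 7 5)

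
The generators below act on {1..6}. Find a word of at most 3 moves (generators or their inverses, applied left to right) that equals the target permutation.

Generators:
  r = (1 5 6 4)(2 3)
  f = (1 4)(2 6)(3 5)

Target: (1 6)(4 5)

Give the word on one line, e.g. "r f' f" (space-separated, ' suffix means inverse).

r' r'

  after r': (1 4 6 5)(2 3)
  after r': (1 6)(4 5)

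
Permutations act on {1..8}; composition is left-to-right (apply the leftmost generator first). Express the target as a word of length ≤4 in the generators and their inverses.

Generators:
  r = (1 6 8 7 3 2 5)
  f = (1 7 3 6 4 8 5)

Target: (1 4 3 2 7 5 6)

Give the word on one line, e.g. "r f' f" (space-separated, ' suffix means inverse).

f' r r f

  after f': (1 5 8 4 6 3 7)
  after r: (2 5 7 6)(4 8)
  after r: (1 6 5 3 2)(4 7 8)
  after f: (1 4 3 2 7 5 6)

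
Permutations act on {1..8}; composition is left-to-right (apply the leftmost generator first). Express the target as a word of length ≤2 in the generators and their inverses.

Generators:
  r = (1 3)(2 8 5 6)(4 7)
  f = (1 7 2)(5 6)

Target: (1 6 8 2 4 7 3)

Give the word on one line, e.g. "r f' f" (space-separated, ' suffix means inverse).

  after f': (1 2 7)(5 6)
  after r': (1 6 8 2 4 7 3)

f' r'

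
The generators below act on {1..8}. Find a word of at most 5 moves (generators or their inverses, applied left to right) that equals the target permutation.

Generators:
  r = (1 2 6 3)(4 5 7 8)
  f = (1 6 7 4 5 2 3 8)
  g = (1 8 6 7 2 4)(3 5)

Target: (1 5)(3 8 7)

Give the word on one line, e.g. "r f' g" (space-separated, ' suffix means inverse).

g' f' r'

  after g': (1 4 2 7 6 8)(3 5)
  after f': (1 7)(2 6 3 4 5)
  after r': (1 5)(3 8 7)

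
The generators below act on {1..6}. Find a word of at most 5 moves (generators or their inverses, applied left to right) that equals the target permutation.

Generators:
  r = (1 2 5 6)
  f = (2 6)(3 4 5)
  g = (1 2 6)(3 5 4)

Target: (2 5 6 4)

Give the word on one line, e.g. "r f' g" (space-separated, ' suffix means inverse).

f r g' g' r

  after f: (2 6)(3 4 5)
  after r: (1 2)(3 4 6 5)
  after g': (2 6 3 5 4)
  after g': (1 6 4)
  after r: (2 5 6 4)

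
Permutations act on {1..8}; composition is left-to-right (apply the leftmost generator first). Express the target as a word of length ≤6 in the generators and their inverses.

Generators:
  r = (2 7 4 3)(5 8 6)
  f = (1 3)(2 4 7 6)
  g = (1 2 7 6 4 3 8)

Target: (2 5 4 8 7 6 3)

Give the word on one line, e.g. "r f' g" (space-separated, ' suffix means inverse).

r' g r' f'

  after r': (2 3 4 7)(5 6 8)
  after g: (1 2 8 5 4 6)
  after r': (1 3 4 8 6)(2 5 7)
  after f': (2 5 4 8 7 6 3)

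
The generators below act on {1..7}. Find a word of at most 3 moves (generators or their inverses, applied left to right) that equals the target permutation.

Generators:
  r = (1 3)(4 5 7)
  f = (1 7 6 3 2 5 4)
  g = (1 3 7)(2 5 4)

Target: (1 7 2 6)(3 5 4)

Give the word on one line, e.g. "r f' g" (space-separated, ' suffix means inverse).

r f' f'

  after r: (1 3)(4 5 7)
  after f': (1 6 7 5)(2 3 4)
  after f': (1 7 2 6)(3 5 4)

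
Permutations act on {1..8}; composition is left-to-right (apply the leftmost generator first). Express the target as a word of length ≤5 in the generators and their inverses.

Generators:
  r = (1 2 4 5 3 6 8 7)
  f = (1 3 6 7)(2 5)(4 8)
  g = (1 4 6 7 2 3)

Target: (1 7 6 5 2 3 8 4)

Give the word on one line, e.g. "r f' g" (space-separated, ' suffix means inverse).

  after g: (1 4 6 7 2 3)
  after g: (1 6 2)(3 4 7)
  after f: (1 7 6 5 2 3 8 4)

g g f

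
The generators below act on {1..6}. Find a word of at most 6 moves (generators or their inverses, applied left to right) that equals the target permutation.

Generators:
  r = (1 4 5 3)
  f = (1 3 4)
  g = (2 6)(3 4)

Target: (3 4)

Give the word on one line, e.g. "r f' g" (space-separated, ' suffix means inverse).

r' r' f' r f'

  after r': (1 3 5 4)
  after r': (1 5)(3 4)
  after f': (1 5 4)
  after r: (1 3)
  after f': (3 4)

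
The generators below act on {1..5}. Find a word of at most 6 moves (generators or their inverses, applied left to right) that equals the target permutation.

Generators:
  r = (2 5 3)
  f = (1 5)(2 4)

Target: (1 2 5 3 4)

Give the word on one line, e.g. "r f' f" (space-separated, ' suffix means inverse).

f r f' r

  after f: (1 5)(2 4)
  after r: (1 3 2 4 5)
  after f': (1 3 4)
  after r: (1 2 5 3 4)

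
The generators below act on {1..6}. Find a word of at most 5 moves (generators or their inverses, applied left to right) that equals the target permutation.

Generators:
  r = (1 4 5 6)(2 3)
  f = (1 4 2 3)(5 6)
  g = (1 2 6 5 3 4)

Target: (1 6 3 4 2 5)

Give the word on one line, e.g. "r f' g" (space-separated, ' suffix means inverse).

  after f': (1 3 2 4)(5 6)
  after r: (1 2 5)
  after g': (2 6)(3 5 4)
  after r': (1 6 3 4 2 5)

f' r g' r'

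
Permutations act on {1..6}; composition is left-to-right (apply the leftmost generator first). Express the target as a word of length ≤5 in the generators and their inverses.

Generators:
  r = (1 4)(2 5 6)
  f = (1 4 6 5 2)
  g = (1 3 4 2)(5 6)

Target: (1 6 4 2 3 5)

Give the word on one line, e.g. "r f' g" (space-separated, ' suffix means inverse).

g' g' f' f' r'

  after g': (1 2 4 3)(5 6)
  after g': (1 4)(2 3)
  after f': (2 3 5 6 4)
  after f': (1 2 3 6)(4 5)
  after r': (1 6 4 2 3 5)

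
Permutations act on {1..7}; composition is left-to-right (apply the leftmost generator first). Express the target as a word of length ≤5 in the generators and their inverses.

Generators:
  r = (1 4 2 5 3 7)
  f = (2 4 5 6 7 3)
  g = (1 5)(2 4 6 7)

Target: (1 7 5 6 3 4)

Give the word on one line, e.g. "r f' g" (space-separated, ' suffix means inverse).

r f f g

  after r: (1 4 2 5 3 7)
  after f: (1 5 2 6 7)
  after f: (1 6 3 2 7)(4 5)
  after g: (1 7 5 6 3 4)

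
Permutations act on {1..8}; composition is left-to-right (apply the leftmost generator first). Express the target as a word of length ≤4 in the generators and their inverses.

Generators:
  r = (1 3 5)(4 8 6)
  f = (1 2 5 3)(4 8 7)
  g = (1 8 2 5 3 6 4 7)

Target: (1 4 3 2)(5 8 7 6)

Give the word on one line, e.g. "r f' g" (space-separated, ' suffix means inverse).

g' g'

  after g': (1 7 4 6 3 5 2 8)
  after g': (1 4 3 2)(5 8 7 6)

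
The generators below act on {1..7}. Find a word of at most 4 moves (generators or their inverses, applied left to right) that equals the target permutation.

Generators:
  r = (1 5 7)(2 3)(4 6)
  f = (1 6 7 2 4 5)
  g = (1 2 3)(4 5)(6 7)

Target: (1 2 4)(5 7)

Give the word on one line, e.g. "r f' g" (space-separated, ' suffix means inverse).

  after f': (1 5 4 2 7 6)
  after r': (2 5 6 7 4 3)
  after g: (1 2 4)(5 7)

f' r' g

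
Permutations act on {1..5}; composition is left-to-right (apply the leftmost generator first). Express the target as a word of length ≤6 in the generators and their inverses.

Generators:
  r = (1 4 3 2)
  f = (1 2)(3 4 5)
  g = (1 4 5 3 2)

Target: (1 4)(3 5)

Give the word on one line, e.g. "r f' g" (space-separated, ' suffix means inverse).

  after g': (1 2 3 5 4)
  after f': (2 5 3 4)
  after r': (1 2 5 4 3)
  after g: (2 3 4)
  after g: (1 4)(3 5)

g' f' r' g g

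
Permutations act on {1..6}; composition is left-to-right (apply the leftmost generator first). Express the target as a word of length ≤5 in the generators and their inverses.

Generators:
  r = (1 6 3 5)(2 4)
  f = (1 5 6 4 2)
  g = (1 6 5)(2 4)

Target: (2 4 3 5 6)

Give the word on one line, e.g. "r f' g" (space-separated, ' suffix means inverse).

g r f' r g

  after g: (1 6 5)(2 4)
  after r: (1 3 5 6)
  after f': (1 3)(2 4 6)
  after r: (1 5)(3 6 4)
  after g: (2 4 3 5 6)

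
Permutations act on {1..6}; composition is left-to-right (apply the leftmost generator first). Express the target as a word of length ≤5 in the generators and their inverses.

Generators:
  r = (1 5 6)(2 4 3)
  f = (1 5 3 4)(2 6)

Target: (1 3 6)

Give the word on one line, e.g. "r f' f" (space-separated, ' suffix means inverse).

  after r': (1 6 5)(2 3 4)
  after f': (1 2 5 4 6)
  after r: (1 4)(2 6 5 3)
  after f': (1 3 6)

r' f' r f'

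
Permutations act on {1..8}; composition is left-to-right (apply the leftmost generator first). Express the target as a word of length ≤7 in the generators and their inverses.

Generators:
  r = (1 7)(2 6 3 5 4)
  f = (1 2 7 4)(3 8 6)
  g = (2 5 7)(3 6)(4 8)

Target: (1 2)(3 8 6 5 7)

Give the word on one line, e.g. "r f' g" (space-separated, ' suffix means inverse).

g' r r r g

  after g': (2 7 5)(3 6)(4 8)
  after r: (1 7 4 8 2)(5 6)
  after r: (2 7)(3 5)(4 8 6)
  after r: (1 7 6 2)(3 4 8)
  after g: (1 2)(3 8 6 5 7)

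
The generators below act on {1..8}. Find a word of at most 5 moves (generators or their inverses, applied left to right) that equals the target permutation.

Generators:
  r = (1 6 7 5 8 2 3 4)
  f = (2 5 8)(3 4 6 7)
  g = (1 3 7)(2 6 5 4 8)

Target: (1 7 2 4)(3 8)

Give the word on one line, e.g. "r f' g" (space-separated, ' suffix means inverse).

g r' g r

  after g: (1 3 7)(2 6 5 4 8)
  after r': (1 2)(3 6 7 4 5)
  after g: (1 6)(2 3 5 7 8)
  after r: (1 7 2 4)(3 8)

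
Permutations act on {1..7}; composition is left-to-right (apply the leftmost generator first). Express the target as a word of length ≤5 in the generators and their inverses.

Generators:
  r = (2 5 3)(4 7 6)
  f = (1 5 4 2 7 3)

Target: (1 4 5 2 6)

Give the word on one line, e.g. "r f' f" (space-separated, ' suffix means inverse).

  after r: (2 5 3)(4 7 6)
  after r: (2 3 5)(4 6 7)
  after f': (1 3)(2 7 5 4 6)
  after r: (1 2 6 5 7 3)
  after f': (1 4 5 2 6)

r r f' r f'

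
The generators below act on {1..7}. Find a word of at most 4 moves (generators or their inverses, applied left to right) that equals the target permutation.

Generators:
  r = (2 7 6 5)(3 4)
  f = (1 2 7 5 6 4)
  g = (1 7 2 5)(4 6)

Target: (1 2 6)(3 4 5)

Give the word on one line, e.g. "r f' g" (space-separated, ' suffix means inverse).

f f r'

  after f: (1 2 7 5 6 4)
  after f: (1 7 6)(2 5 4)
  after r': (1 2 6)(3 4 5)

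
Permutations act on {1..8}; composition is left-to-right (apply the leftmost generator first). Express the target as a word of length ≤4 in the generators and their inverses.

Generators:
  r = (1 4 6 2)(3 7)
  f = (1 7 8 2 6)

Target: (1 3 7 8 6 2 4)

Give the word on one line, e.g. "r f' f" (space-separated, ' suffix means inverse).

  after f: (1 7 8 2 6)
  after r': (1 3 7 8 6 2 4)

f r'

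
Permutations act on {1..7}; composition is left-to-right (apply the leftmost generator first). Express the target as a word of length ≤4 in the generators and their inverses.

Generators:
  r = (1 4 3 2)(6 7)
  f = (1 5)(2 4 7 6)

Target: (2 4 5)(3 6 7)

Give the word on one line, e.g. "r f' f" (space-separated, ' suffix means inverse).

f' r f'

  after f': (1 5)(2 6 7 4)
  after r: (1 5 4)(2 7 3)
  after f': (2 4 5)(3 6 7)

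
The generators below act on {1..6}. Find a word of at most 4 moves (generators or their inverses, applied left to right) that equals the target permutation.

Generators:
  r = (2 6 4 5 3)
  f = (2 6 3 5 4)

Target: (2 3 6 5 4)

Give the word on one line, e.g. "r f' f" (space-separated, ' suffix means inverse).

f f f r

  after f: (2 6 3 5 4)
  after f: (2 3 4 6 5)
  after f: (2 5 6 4 3)
  after r: (2 3 6 5 4)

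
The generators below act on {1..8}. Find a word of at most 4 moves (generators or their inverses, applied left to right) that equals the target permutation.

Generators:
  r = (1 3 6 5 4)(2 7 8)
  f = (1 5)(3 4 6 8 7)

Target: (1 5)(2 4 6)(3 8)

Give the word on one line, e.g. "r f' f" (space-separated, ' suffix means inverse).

r' f' r' f

  after r': (1 4 5 6 3)(2 8 7)
  after f': (1 3 5 4)(2 6 7)
  after r': (2 3 6)(7 8)
  after f: (1 5)(2 4 6)(3 8)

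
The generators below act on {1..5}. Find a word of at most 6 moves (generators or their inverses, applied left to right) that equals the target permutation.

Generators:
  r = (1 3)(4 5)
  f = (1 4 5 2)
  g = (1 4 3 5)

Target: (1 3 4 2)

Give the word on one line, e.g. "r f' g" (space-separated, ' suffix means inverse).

g' r' f' r f'

  after g': (1 5 3 4)
  after r': (1 4 3 5)
  after f': (2 5)(3 4)
  after r: (1 3 5 2 4)
  after f': (1 3 4 2)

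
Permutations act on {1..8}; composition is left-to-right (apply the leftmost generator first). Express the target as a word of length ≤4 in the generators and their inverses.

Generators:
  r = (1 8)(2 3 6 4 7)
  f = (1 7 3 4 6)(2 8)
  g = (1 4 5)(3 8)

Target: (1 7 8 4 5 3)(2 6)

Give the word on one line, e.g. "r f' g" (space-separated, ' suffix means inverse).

  after g: (1 4 5)(3 8)
  after f: (1 6)(2 8 4 5 7 3)
  after r': (1 3 7 2)(4 5)(6 8)
  after f': (1 7 8 4 5 3)(2 6)

g f r' f'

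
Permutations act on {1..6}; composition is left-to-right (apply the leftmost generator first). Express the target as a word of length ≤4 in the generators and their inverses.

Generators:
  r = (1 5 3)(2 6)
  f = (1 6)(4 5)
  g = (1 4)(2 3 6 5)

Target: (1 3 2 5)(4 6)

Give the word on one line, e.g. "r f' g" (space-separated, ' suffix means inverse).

  after f: (1 6)(4 5)
  after g': (1 3 2 5)(4 6)
  after f': (1 3 2 4)(5 6)
  after f': (1 3 2 5)(4 6)

f g' f' f'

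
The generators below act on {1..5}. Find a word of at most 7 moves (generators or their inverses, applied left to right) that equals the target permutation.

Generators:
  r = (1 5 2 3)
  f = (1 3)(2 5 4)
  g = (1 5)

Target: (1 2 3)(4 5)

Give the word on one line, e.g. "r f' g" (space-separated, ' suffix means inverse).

f' f' r' r' g'

  after f': (1 3)(2 4 5)
  after f': (2 5 4)
  after r': (1 3 2)(4 5)
  after r': (1 2 3 5 4)
  after g': (1 2 3)(4 5)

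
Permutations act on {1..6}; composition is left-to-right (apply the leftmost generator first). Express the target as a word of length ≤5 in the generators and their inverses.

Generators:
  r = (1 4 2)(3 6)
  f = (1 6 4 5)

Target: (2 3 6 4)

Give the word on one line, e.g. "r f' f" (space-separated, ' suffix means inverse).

  after f': (1 5 4 6)
  after r: (1 5 2)(3 6 4)
  after r: (1 5)(2 4 6)
  after f': (1 4)(2 6)
  after r': (2 3 6 4)

f' r r f' r'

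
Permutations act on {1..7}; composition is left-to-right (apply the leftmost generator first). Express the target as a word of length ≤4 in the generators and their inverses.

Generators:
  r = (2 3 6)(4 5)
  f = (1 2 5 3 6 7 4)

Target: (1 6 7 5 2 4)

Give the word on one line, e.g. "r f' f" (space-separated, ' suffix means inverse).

f r'

  after f: (1 2 5 3 6 7 4)
  after r': (1 6 7 5 2 4)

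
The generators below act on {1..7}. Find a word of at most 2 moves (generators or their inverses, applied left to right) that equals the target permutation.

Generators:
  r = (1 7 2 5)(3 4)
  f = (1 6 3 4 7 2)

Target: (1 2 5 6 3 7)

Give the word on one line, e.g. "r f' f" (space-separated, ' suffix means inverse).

  after r: (1 7 2 5)(3 4)
  after f: (1 2 5 6 3 7)

r f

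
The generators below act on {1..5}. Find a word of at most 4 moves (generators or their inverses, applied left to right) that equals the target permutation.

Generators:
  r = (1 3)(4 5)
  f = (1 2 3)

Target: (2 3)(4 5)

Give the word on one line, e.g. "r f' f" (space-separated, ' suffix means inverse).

  after f: (1 2 3)
  after r: (1 2)(4 5)
  after f: (1 3)(4 5)
  after f: (2 3)(4 5)

f r f f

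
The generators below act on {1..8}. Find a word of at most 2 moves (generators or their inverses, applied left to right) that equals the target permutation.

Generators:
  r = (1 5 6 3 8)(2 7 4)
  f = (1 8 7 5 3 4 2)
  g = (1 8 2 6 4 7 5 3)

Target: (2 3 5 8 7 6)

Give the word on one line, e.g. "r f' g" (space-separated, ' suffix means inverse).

  after g: (1 8 2 6 4 7 5 3)
  after r: (2 3 5 8 7 6)

g r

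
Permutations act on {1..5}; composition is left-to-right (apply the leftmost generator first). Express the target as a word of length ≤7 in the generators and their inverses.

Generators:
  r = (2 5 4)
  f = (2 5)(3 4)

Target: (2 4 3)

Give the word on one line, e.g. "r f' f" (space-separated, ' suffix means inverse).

r r f r' f

  after r: (2 5 4)
  after r: (2 4 5)
  after f: (2 3 4)
  after r': (2 3 5)
  after f: (2 4 3)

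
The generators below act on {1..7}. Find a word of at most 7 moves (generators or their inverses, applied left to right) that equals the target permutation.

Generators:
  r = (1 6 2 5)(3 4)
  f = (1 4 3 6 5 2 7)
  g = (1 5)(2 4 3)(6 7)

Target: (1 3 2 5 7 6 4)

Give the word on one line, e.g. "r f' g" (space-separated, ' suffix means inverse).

  after r: (1 6 2 5)(3 4)
  after r: (1 2)(5 6)
  after f: (1 7)(2 4 3 6)
  after g': (1 6 3 7 5)
  after f': (1 3 2 5 7 6 4)

r r f g' f'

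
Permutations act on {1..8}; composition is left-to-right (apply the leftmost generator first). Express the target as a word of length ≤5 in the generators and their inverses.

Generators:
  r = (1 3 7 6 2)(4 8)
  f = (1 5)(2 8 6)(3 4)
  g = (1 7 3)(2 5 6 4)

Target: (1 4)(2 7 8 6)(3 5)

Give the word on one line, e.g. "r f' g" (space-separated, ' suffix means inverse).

  after r': (1 2 6 7 3)(4 8)
  after g: (1 5 6 3 7)(2 4 8)
  after f: (2 3 7 5)(4 6)
  after g': (1 3)(2 7)(4 5)
  after f: (1 4)(2 7 8 6)(3 5)

r' g f g' f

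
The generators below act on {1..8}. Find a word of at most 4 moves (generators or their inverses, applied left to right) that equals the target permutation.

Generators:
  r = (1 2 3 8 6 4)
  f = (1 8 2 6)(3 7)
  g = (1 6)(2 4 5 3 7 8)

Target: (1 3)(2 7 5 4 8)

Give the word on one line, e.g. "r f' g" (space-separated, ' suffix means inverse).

  after r: (1 2 3 8 6 4)
  after f': (1 8 2 7 3)(4 6)
  after g': (1 7 5 4)(2 3 6)
  after f: (1 3)(2 7 5 4 8)

r f' g' f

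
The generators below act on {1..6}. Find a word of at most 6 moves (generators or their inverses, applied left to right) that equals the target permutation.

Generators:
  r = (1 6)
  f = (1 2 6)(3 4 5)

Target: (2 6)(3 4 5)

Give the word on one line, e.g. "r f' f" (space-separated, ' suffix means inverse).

r f' r r f'

  after r: (1 6)
  after f': (1 2)(3 5 4)
  after r: (1 2 6)(3 5 4)
  after r: (1 2)(3 5 4)
  after f': (2 6)(3 4 5)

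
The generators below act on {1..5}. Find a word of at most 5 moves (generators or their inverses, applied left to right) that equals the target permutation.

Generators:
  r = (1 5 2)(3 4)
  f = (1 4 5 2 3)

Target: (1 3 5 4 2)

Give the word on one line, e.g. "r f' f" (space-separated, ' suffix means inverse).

  after f: (1 4 5 2 3)
  after r': (1 3 2 4)
  after f: (2 5)
  after f: (1 4 5 3)
  after r: (1 3 5 4 2)

f r' f f r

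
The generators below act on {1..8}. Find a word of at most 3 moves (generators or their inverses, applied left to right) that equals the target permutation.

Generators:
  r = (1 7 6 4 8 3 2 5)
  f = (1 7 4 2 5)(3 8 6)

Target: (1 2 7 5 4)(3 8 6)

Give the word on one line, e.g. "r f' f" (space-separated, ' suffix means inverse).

  after f': (1 5 2 4 7)(3 6 8)
  after f': (1 2 7 5 4)(3 8 6)

f' f'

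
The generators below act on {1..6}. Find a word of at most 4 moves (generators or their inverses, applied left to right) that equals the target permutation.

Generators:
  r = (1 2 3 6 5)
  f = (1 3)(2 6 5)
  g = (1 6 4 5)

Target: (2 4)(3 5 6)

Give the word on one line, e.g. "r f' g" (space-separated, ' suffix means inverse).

g' f' g'

  after g': (1 5 4 6)
  after f': (1 6 3)(2 5 4)
  after g': (2 4)(3 5 6)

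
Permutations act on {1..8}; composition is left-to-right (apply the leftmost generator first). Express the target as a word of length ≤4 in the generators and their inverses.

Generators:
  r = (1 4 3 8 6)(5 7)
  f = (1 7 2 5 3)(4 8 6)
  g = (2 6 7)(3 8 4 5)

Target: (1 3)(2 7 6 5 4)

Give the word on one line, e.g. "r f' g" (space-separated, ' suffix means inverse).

  after r': (1 6 8 3 4)(5 7)
  after r': (1 8 4 6 3)
  after g': (1 3)(2 7 6 5 4)

r' r' g'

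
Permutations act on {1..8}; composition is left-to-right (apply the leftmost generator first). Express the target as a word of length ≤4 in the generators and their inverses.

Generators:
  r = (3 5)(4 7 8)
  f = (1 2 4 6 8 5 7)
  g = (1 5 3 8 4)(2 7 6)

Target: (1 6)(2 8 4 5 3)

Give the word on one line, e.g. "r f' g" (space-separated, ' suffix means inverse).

r' g' f' g'

  after r': (3 5)(4 8 7)
  after g': (1 4 3)(2 6 7 8)
  after f': (1 2 4 3 7 6 5 8)
  after g': (1 6)(2 8 4 5 3)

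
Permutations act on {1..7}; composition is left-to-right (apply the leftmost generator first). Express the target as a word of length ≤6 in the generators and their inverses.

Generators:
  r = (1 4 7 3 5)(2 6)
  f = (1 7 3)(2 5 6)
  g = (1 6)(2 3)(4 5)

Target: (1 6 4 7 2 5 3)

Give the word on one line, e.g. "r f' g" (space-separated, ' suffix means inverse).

r' r' g' r

  after r': (1 5 3 7 4)(2 6)
  after r': (1 3 4 5 7)
  after g': (1 2 3 5 7 6)
  after r: (1 6 4 7 2 5 3)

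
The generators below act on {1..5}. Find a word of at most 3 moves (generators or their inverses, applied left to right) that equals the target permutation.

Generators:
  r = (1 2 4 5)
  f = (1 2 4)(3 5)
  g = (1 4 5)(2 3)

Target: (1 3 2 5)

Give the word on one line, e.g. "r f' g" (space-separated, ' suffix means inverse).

f g' r'

  after f: (1 2 4)(3 5)
  after g': (1 3 4 5 2)
  after r': (1 3 2 5)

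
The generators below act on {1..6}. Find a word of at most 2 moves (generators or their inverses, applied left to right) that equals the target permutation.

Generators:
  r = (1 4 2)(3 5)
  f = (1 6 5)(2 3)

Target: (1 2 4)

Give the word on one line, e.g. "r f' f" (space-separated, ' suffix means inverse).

r r

  after r: (1 4 2)(3 5)
  after r: (1 2 4)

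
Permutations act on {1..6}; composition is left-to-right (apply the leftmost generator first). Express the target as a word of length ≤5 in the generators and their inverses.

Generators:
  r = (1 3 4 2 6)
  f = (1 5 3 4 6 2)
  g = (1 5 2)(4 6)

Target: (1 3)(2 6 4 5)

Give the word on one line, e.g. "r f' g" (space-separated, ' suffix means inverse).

  after g: (1 5 2)(4 6)
  after f': (3 5 6)
  after r: (1 3 5)(2 6 4)
  after g: (1 3 2 4)
  after g: (1 3)(2 6 4 5)

g f' r g g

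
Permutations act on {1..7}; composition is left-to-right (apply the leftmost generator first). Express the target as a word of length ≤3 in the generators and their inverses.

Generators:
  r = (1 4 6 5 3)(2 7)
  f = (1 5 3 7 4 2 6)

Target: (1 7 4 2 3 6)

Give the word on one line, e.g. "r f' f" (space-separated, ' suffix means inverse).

  after r: (1 4 6 5 3)(2 7)
  after f': (1 7 4 2 3 6)

r f'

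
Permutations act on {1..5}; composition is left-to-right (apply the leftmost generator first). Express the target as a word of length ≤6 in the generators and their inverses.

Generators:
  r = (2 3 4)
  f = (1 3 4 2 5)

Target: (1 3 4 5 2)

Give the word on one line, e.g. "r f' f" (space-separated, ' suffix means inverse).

  after f': (1 5 2 4 3)
  after r': (1 5 4 2 3)
  after r': (1 5 3)
  after f: (2 5 4)
  after f: (1 3 4 5 2)

f' r' r' f f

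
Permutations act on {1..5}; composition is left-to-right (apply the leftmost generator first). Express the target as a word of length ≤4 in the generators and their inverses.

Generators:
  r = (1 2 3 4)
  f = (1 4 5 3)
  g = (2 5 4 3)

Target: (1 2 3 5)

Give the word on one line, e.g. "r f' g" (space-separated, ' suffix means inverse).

  after f': (1 3 5 4)
  after f': (1 5)(3 4)
  after g': (1 2 3 5)

f' f' g'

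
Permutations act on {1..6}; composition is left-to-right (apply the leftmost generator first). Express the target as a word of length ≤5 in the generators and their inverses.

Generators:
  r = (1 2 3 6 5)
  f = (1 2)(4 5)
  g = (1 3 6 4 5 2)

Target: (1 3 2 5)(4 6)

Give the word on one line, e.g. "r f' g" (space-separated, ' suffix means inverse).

g' r f' g r'

  after g': (1 2 5 4 6 3)
  after r: (1 3 2)(4 5)
  after f': (1 3)
  after g: (1 6 4 5 2)
  after r': (1 3 2 5)(4 6)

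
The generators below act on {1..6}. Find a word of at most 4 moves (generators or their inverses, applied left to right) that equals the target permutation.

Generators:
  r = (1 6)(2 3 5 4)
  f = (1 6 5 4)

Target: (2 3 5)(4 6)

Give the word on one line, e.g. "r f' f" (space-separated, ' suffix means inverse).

  after f: (1 6 5 4)
  after r: (2 3 5)(4 6)

f r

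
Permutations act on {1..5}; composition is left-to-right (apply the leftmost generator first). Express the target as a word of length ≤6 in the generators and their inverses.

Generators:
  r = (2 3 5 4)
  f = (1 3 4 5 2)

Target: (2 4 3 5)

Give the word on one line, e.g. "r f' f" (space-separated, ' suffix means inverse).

  after f': (1 2 5 4 3)
  after r: (1 3)(2 4 5)
  after f': (2 3)
  after r': (3 4 5)
  after r': (2 4 3 5)

f' r f' r' r'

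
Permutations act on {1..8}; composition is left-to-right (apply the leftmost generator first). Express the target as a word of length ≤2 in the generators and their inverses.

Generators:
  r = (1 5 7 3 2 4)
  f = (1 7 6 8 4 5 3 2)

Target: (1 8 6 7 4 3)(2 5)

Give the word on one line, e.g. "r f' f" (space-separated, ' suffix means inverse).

r' f'

  after r': (1 4 2 3 7 5)
  after f': (1 8 6 7 4 3)(2 5)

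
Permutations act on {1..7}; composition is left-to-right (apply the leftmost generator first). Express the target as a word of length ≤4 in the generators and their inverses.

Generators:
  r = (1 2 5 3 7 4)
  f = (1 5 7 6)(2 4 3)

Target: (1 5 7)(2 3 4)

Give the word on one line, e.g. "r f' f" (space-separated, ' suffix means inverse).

  after r: (1 2 5 3 7 4)
  after r: (1 5 7)(2 3 4)

r r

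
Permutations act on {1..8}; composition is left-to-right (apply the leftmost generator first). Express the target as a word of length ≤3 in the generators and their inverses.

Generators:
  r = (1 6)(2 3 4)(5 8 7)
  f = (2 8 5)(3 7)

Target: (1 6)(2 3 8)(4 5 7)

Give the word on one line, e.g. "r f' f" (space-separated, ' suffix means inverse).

f r f'

  after f: (2 8 5)(3 7)
  after r: (1 6)(2 7 4)(3 5)
  after f': (1 6)(2 3 8)(4 5 7)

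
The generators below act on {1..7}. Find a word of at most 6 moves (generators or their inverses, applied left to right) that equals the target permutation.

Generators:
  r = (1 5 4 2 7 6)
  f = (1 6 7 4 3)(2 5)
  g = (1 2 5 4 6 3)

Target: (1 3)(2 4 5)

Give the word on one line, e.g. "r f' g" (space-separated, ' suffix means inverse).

f f r g' f

  after f: (1 6 7 4 3)(2 5)
  after f: (1 7 3 6 4)
  after r: (1 6 2 7 3)(4 5)
  after g': (1 4 2 7 6)
  after f: (1 3)(2 4 5)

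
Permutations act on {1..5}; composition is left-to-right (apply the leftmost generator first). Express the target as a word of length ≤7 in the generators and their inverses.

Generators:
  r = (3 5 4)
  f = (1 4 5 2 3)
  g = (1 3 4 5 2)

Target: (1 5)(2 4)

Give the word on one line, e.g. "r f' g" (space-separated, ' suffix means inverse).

  after g': (1 2 5 4 3)
  after f: (1 3 4)
  after r': (1 4)(3 5)
  after g': (1 3 4 2 5)
  after r: (1 5)(2 4)

g' f r' g' r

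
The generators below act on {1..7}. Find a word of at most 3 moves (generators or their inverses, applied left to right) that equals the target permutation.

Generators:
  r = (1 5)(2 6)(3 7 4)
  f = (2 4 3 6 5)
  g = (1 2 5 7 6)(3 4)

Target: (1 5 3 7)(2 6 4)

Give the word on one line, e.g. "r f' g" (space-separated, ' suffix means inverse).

  after g': (1 6 7 5 2)(3 4)
  after r': (1 2 5 6 3 7)
  after f': (1 5 3 7)(2 6 4)

g' r' f'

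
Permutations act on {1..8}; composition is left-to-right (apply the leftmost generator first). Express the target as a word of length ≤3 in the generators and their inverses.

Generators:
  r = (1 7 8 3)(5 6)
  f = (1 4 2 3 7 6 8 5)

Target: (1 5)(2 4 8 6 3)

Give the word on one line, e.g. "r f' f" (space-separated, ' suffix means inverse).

  after f': (1 5 8 6 7 3 2 4)
  after r': (1 6)(2 4 3)(5 7 8)
  after r': (1 5)(2 4 8 6 3)

f' r' r'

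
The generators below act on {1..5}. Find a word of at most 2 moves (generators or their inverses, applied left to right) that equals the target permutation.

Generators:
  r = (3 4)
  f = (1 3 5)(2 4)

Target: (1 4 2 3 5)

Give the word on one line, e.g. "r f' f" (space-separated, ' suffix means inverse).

f r'

  after f: (1 3 5)(2 4)
  after r': (1 4 2 3 5)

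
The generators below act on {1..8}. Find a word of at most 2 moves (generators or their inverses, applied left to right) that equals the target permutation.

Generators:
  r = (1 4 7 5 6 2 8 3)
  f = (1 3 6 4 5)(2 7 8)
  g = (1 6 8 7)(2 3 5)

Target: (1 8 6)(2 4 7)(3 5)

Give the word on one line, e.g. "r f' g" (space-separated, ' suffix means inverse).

  after f: (1 3 6 4 5)(2 7 8)
  after r': (1 8 6)(2 4 7)(3 5)

f r'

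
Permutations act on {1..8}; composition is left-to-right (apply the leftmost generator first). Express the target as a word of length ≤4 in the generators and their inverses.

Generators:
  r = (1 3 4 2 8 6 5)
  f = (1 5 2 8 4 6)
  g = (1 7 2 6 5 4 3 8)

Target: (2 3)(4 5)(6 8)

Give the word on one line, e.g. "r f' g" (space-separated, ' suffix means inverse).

  after r': (1 5 6 8 2 4 3)
  after r': (1 6 2 3 5 8 4)
  after f: (2 3)(4 5)(6 8)

r' r' f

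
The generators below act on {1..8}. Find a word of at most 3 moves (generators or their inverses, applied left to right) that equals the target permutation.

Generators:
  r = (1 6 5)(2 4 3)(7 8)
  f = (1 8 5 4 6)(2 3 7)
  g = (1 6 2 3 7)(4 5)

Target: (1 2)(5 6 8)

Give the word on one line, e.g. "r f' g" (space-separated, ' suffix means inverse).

  after g': (1 7 3 2 6)(4 5)
  after f: (1 2)(5 6 8)

g' f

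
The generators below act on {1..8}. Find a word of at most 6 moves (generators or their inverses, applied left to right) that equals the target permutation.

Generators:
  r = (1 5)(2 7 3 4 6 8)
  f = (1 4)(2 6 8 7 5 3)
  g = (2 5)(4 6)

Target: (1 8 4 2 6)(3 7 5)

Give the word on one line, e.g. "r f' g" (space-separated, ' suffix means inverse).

f' g' r g'

  after f': (1 4)(2 3 5 7 8 6)
  after g': (1 6 5 7 8 4)(2 3)
  after r: (1 8 6)(2 4 5 3 7)
  after g': (1 8 4 2 6)(3 7 5)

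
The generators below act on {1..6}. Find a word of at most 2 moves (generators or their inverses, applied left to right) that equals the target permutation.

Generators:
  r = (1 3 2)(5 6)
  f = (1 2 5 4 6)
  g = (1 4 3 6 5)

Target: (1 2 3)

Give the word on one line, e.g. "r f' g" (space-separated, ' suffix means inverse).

  after r: (1 3 2)(5 6)
  after r: (1 2 3)

r r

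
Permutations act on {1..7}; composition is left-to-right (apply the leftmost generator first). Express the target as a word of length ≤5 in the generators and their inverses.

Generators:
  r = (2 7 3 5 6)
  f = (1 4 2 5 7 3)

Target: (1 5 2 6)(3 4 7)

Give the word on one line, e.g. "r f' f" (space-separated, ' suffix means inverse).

  after r': (2 6 5 3 7)
  after f': (1 3 5 7 4)(2 6)
  after f': (1 7)(2 6 4 3)
  after f': (1 5 2 6)(3 4 7)

r' f' f' f'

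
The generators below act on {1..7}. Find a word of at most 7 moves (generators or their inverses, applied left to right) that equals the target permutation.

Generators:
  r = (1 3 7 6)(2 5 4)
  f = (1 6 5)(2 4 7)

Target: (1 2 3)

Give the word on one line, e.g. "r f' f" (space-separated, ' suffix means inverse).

  after r: (1 3 7 6)(2 5 4)
  after f: (1 3 2)(5 7)
  after r: (1 7 4 2 3 5 6)
  after f': (1 4 7 2 3 6 5)
  after f': (1 2 3)

r f r f' f'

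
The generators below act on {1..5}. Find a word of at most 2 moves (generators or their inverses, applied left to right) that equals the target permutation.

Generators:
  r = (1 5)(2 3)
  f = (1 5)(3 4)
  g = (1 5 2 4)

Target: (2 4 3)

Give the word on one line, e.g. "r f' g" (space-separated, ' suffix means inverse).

r' f

  after r': (1 5)(2 3)
  after f: (2 4 3)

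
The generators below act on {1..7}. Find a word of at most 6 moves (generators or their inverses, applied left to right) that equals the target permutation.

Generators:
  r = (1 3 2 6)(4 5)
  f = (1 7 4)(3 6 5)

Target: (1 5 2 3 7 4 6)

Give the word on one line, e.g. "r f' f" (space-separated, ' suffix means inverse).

r' f r r

  after r': (1 6 2 3)(4 5)
  after f: (1 5)(2 6)(3 7 4)
  after r: (1 4 2)(3 7 5)
  after r: (1 5 2 3 7 4 6)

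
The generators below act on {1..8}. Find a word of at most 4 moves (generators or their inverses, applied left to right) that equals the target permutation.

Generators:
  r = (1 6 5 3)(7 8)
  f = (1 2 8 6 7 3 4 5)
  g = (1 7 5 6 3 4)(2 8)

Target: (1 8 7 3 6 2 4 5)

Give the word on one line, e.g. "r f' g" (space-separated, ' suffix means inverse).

  after f': (1 5 4 3 7 6 8 2)
  after g': (1 7 5 3)(2 4 6)
  after r: (1 8 7 3 6 2 4 5)

f' g' r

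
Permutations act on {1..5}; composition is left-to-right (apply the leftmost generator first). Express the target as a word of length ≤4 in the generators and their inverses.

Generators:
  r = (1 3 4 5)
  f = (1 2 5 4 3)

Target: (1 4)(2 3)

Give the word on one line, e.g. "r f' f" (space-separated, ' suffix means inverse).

  after f': (1 3 4 5 2)
  after r: (1 4)(2 3 5)
  after f': (1 5)(2 4 3)
  after r': (1 4)(2 3)

f' r f' r'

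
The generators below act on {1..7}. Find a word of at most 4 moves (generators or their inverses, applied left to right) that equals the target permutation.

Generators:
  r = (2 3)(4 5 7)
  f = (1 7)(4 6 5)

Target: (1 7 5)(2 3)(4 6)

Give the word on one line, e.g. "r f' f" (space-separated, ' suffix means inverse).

  after r: (2 3)(4 5 7)
  after f': (1 7 5)(2 3)(4 6)

r f'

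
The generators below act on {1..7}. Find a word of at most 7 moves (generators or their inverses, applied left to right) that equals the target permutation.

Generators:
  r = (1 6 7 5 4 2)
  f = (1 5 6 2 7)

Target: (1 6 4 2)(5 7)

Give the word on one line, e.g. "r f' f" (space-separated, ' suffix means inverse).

r f f r f

  after r: (1 6 7 5 4 2)
  after f: (1 2 5 4 7 6)
  after f: (1 7 2 6 5 4)
  after r: (1 5 2 7)(4 6)
  after f: (1 6 4 2)(5 7)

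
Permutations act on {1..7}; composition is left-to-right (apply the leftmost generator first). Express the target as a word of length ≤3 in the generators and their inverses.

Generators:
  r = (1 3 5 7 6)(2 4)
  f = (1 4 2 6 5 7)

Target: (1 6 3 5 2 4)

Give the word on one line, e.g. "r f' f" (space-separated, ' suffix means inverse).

  after r: (1 3 5 7 6)(2 4)
  after r: (1 5 6 3 7)
  after f': (1 6 3 5 2 4)

r r f'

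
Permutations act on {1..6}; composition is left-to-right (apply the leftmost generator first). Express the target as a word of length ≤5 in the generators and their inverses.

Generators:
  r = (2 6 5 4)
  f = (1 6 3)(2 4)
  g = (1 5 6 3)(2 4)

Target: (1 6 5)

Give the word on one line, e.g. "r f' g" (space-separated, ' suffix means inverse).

  after g: (1 5 6 3)(2 4)
  after r: (1 4 6 3)
  after g': (1 2 4 5)
  after r: (1 6 5)

g r g' r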